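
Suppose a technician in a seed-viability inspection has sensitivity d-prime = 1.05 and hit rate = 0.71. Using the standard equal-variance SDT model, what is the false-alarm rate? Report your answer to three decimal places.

z(hit rate) = z(0.71) = 0.5534
z(FA) = z(H) − d' = 0.5534 − 1.05 = -0.4966
false-alarm rate = Φ(-0.4966) = 0.3097

false-alarm rate = 0.310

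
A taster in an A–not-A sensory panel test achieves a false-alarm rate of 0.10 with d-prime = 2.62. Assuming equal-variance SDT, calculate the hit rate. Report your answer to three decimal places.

hit rate = 0.910

z(false-alarm rate) = z(0.10) = -1.2816
z(H) = z(FA) + d' = -1.2816 + 2.62 = 1.3384
hit rate = Φ(1.3384) = 0.9096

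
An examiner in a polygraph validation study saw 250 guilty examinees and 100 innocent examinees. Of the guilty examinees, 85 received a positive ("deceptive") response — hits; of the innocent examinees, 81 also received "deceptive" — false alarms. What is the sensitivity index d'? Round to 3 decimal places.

d' = -1.290

H = 85/250 = 0.3400
FA = 81/100 = 0.8100
Φ⁻¹(0.3400) = -0.4125, Φ⁻¹(0.8100) = 0.8779
d' = z(H) − z(FA) = -0.4125 − 0.8779 = -1.2904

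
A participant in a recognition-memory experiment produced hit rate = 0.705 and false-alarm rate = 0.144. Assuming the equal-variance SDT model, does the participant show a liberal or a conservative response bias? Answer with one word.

z(H) = 0.539, z(FA) = -1.063
c = −½·(z(H) + z(FA)) = 0.262
c > 0 → conservative criterion (biased toward responding “no”).

conservative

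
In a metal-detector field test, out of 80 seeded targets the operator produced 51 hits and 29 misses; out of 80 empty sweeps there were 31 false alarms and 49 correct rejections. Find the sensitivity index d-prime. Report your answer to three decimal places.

H = 51/80 = 0.6375
FA = 31/80 = 0.3875
z(0.6375) = 0.3518, z(0.3875) = -0.2858
d' = z(H) − z(FA) = 0.3518 − (-0.2858) = 0.6376

d-prime = 0.638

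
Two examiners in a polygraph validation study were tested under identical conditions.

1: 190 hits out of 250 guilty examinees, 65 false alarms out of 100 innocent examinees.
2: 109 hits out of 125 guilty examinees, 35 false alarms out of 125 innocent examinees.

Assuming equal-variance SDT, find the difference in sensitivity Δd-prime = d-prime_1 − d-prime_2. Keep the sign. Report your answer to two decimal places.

1: z(0.7600) = 0.706, z(0.6500) = 0.385, d' = 0.321
2: z(0.8720) = 1.136, z(0.2800) = -0.583, d' = 1.719
Δd' = d'_1 − d'_2 = 0.321 − 1.719 = -1.398
2 has the higher sensitivity.

Δd-prime = -1.40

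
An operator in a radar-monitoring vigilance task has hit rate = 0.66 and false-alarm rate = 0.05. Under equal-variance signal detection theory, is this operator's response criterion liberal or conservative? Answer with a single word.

z(H) = 0.412, z(FA) = -1.645
c = −½·(z(H) + z(FA)) = 0.6165
c > 0 → conservative criterion (biased toward responding “no”).

conservative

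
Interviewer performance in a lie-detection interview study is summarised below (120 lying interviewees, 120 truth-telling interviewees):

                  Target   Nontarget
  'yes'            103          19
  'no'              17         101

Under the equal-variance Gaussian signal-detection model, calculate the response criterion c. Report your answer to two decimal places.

c = -0.04

H = 103/120 = 0.8583
FA = 19/120 = 0.1583
z(H) = z(0.8583) = 1.0727
z(FA) = z(0.1583) = -1.0015
c = −½·[z(H) + z(FA)] = −0.5 × (1.0727 + (-1.0015)) = -0.0356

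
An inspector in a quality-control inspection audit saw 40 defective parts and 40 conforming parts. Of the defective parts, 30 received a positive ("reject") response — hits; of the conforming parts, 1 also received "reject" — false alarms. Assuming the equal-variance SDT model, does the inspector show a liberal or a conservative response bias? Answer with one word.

conservative

z(H) = 0.674, z(FA) = -1.960
c = −½·(z(H) + z(FA)) = 0.643
c > 0 → conservative criterion (biased toward responding “no”).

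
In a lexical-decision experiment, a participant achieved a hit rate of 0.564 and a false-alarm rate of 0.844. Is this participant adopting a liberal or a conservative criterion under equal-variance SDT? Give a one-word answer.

z(H) = 0.161, z(FA) = 1.011
c = −½·(z(H) + z(FA)) = -0.586
c < 0 → liberal criterion (biased toward responding “yes”).

liberal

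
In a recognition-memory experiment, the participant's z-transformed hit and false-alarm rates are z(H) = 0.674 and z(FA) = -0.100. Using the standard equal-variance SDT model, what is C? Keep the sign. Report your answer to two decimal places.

C = -0.29

c = −½·[z(H) + z(FA)] = −½·(0.674 + (-0.100)) = -0.287
c < 0: the participant has a liberal response bias.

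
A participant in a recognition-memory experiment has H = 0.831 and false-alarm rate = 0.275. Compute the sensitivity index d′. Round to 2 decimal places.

Φ⁻¹(H) = Φ⁻¹(0.831) = 0.958
Φ⁻¹(FA) = Φ⁻¹(0.275) = -0.598
d' = z(H) − z(FA) = 0.958 − (-0.598) = 1.556

d′ = 1.56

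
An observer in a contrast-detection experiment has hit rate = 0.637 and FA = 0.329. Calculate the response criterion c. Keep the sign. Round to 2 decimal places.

z(H) = z(0.637) = 0.350
z(FA) = z(0.329) = -0.443
c = −½·[z(H) + z(FA)] = −0.5 × (0.350 + (-0.443)) = 0.0465
c > 0: the observer has a conservative response bias.

c = 0.05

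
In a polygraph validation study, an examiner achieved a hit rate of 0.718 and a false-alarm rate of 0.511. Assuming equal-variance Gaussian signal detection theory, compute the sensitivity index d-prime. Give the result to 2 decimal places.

d-prime = 0.55

z(0.718) = 0.577, z(0.511) = 0.028
d' = z(H) − z(FA) = 0.577 − 0.028 = 0.549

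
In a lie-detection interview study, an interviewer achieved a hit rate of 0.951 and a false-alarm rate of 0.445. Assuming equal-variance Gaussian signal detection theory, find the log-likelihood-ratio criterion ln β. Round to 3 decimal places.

Φ⁻¹(0.951) = 1.6546, Φ⁻¹(0.445) = -0.1383
ln β = −½·[z(H)² − z(FA)²] = −0.5 × (2.7377 − 0.0191) = -1.3593

ln β = -1.359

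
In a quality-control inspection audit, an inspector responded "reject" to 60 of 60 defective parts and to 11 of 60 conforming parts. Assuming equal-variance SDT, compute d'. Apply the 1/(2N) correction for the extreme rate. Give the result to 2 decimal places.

The hit rate is 60/60 = 1, so apply the 1/(2N) correction: H → 1 − 1/(2·60) = 0.99167.
z(H) = z(0.99167) = 2.394
z(FA) = z(0.18333) = -0.903
d' = 2.394 − (-0.903) = 3.297

d' = 3.30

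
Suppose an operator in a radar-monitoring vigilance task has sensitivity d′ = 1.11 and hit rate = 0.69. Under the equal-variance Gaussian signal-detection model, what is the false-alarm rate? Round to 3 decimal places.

z(hit rate) = z(0.69) = 0.4959
z(FA) = z(H) − d' = 0.4959 − 1.11 = -0.6141
false-alarm rate = Φ(-0.6141) = 0.2696

false-alarm rate = 0.270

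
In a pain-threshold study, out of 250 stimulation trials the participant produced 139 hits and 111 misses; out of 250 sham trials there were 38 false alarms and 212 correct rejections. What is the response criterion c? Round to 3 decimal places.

H = 139/250 = 0.5560
FA = 38/250 = 0.1520
Φ⁻¹(0.5560) = 0.1408, Φ⁻¹(0.1520) = -1.0279
c = −½·[z(H) + z(FA)] = −0.5 × (0.1408 + (-1.0279)) = 0.44355
c > 0: the participant has a conservative response bias.

c = 0.444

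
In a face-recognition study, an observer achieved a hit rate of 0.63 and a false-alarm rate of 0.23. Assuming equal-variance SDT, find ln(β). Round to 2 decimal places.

z(0.63) = 0.332, z(0.23) = -0.739
ln β = −½·[z(H)² − z(FA)²] = −0.5 × (0.110 − 0.546) = 0.218

ln β = 0.22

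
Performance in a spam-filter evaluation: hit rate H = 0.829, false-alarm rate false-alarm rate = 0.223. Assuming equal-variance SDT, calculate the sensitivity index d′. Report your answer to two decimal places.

z(H) = z(0.829) = 0.9502
z(FA) = z(0.223) = -0.7621
d' = z(H) − z(FA) = 0.9502 − (-0.7621) = 1.7123

d′ = 1.71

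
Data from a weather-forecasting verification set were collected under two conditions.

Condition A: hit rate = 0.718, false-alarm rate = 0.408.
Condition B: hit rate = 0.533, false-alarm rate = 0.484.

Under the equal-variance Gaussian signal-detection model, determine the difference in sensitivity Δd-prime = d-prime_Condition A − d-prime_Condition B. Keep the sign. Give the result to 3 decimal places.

Δd-prime = 0.687

Condition A: z(0.718) = 0.5769, z(0.408) = -0.2327, d' = 0.8096
Condition B: z(0.533) = 0.0828, z(0.484) = -0.0401, d' = 0.1229
Δd' = d'_Condition A − d'_Condition B = 0.8096 − 0.1229 = 0.6867
Condition A has the higher sensitivity.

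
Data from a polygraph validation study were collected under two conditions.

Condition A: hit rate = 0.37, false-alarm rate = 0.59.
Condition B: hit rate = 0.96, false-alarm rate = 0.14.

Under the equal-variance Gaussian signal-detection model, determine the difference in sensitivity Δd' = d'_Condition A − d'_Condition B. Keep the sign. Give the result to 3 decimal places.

Condition A: z(0.37) = -0.3319, z(0.59) = 0.2275, d' = -0.5594
Condition B: z(0.96) = 1.7507, z(0.14) = -1.0803, d' = 2.8310
Δd' = d'_Condition A − d'_Condition B = -0.5594 − 2.8310 = -3.3904
Condition B has the higher sensitivity.

Δd' = -3.390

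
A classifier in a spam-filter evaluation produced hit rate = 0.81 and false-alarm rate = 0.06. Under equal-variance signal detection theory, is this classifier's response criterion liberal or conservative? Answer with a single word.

conservative

z(H) = 0.878, z(FA) = -1.555
c = −½·(z(H) + z(FA)) = 0.3385
c > 0 → conservative criterion (biased toward responding “no”).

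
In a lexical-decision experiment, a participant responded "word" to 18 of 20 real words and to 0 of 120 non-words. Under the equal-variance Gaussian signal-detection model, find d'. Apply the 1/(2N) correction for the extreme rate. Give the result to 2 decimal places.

The false-alarm rate is 0/120 = 0, so apply the 1/(2N) correction: FA → 1/(2·120) = 0.00417.
z(H) = z(0.90000) = 1.282
z(FA) = z(0.00417) = -2.638
d' = 1.282 − (-2.638) = 3.920

d' = 3.92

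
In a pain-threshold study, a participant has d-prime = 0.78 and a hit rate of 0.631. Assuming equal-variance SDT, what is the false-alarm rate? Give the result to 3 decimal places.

false-alarm rate = 0.328

z(hit rate) = z(0.631) = 0.3345
z(FA) = z(H) − d' = 0.3345 − 0.78 = -0.4455
false-alarm rate = Φ(-0.4455) = 0.3280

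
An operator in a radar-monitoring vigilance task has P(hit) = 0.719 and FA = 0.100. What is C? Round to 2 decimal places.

Φ⁻¹(H) = 0.5799
Φ⁻¹(FA) = -1.2816
c = −½·[z(H) + z(FA)] = −0.5 × (0.5799 + (-1.2816)) = 0.35085
c > 0: the operator has a conservative response bias.

C = 0.35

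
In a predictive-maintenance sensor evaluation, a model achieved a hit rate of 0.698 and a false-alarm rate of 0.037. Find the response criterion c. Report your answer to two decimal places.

c = 0.63

Φ⁻¹(H) = Φ⁻¹(0.698) = 0.5187
Φ⁻¹(FA) = Φ⁻¹(0.037) = -1.7866
c = −½·[z(H) + z(FA)] = −0.5 × (0.5187 + (-1.7866)) = 0.63395
c > 0: the model has a conservative response bias.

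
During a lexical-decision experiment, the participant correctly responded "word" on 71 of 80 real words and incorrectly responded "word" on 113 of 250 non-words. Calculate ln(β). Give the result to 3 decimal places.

H = 71/80 = 0.8875
FA = 113/250 = 0.4520
z(H) = z(0.8875) = 1.2133
z(FA) = z(0.4520) = -0.1206
ln β = −½·[z(H)² − z(FA)²] = −0.5 × (1.4721 − 0.0145) = -0.7288

ln β = -0.729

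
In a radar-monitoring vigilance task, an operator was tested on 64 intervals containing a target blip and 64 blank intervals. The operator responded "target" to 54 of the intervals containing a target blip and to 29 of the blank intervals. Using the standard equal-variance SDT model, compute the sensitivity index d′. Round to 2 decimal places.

H = 54/64 = 0.8438
FA = 29/64 = 0.4531
z(0.8438) = 1.010, z(0.4531) = -0.118
d' = z(H) − z(FA) = 1.010 − (-0.118) = 1.128

d′ = 1.13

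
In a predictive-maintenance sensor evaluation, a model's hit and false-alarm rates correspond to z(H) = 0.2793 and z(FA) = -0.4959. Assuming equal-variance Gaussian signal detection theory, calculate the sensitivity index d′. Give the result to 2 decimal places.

d′ = 0.78

d' = z(H) − z(FA) = 0.2793 − (-0.4959) = 0.7752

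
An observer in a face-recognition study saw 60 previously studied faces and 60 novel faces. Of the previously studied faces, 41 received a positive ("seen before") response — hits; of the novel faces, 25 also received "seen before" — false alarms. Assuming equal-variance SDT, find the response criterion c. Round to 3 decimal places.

c = -0.133

H = 41/60 = 0.6833
FA = 25/60 = 0.4167
Φ⁻¹(H) = 0.4769
Φ⁻¹(FA) = -0.2103
c = −½·[z(H) + z(FA)] = −0.5 × (0.4769 + (-0.2103)) = -0.1333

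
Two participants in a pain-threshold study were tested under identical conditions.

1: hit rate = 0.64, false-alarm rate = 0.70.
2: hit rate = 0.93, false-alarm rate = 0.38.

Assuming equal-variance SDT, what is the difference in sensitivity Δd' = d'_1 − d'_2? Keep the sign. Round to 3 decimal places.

Δd' = -1.947

1: z(0.64) = 0.3585, z(0.70) = 0.5244, d' = -0.1659
2: z(0.93) = 1.4758, z(0.38) = -0.3055, d' = 1.7813
Δd' = d'_1 − d'_2 = -0.1659 − 1.7813 = -1.9472
2 has the higher sensitivity.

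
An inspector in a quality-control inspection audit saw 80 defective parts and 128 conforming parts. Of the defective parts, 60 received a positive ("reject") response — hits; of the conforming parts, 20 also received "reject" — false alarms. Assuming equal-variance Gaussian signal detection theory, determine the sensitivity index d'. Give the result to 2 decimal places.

H = 60/80 = 0.7500
FA = 20/128 = 0.1562
z(0.7500) = 0.6745, z(0.1562) = -1.0102
d' = z(H) − z(FA) = 0.6745 − (-1.0102) = 1.6847

d' = 1.68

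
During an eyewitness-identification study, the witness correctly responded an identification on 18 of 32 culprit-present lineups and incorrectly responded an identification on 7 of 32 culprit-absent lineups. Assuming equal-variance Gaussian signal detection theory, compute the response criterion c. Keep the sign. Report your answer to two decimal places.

c = 0.31

H = 18/32 = 0.5625
FA = 7/32 = 0.2188
Φ⁻¹(H) = Φ⁻¹(0.5625) = 0.157
Φ⁻¹(FA) = Φ⁻¹(0.2188) = -0.776
c = −½·[z(H) + z(FA)] = −0.5 × (0.157 + (-0.776)) = 0.3095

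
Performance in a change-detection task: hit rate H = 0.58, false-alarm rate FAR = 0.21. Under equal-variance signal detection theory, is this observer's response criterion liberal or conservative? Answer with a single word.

conservative

z(H) = 0.202, z(FA) = -0.806
c = −½·(z(H) + z(FA)) = 0.302
c > 0 → conservative criterion (biased toward responding “no”).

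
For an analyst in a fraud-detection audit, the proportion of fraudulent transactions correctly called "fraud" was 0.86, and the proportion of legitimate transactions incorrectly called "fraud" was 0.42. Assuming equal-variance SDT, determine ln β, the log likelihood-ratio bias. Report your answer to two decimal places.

ln β = -0.56

Φ⁻¹(H) = Φ⁻¹(0.86) = 1.080
Φ⁻¹(FA) = Φ⁻¹(0.42) = -0.202
ln β = −½·[z(H)² − z(FA)²] = −0.5 × (1.166 − 0.041) = -0.5625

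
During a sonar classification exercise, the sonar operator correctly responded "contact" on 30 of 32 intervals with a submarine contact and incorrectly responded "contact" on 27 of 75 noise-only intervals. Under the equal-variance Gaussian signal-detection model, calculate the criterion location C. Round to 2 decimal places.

H = 30/32 = 0.9375
FA = 27/75 = 0.3600
z(0.9375) = 1.5341, z(0.3600) = -0.3585
c = −½·[z(H) + z(FA)] = −0.5 × (1.5341 + (-0.3585)) = -0.5878
c < 0: the sonar operator has a liberal response bias.

C = -0.59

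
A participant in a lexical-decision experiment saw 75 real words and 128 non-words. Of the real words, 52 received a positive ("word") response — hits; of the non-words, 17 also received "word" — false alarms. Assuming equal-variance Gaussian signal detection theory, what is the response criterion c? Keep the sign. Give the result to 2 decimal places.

H = 52/75 = 0.6933
FA = 17/128 = 0.1328
Φ⁻¹(0.6933) = 0.5052, Φ⁻¹(0.1328) = -1.1133
c = −½·[z(H) + z(FA)] = −0.5 × (0.5052 + (-1.1133)) = 0.30405
c > 0: the participant has a conservative response bias.

c = 0.30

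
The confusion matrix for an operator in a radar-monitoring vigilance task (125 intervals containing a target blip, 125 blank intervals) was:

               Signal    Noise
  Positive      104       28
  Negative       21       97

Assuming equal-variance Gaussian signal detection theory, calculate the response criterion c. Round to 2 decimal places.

c = -0.10

H = 104/125 = 0.8320
FA = 28/125 = 0.2240
z(0.8320) = 0.962, z(0.2240) = -0.759
c = −½·[z(H) + z(FA)] = −0.5 × (0.962 + (-0.759)) = -0.1015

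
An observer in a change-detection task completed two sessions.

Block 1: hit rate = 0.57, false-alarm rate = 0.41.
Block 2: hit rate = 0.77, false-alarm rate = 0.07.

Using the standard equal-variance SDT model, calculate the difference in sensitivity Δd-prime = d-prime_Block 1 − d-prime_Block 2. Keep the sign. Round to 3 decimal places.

Δd-prime = -1.811

Block 1: z(0.57) = 0.1764, z(0.41) = -0.2275, d' = 0.4039
Block 2: z(0.77) = 0.7388, z(0.07) = -1.4758, d' = 2.2146
Δd' = d'_Block 1 − d'_Block 2 = 0.4039 − 2.2146 = -1.8107
Block 2 has the higher sensitivity.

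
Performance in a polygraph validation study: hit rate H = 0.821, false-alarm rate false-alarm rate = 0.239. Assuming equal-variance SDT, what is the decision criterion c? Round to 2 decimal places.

c = -0.10

z(H) = 0.9192
z(FA) = -0.7095
c = −½·[z(H) + z(FA)] = −0.5 × (0.9192 + (-0.7095)) = -0.10485
c < 0: the examiner has a liberal response bias.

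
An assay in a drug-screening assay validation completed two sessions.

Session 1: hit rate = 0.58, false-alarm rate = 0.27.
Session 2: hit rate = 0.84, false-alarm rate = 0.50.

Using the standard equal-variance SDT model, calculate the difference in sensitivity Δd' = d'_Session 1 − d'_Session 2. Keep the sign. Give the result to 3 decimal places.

Δd' = -0.180

Session 1: z(0.58) = 0.2019, z(0.27) = -0.6128, d' = 0.8147
Session 2: z(0.84) = 0.9945, z(0.50) = 0.0000, d' = 0.9945
Δd' = d'_Session 1 − d'_Session 2 = 0.8147 − 0.9945 = -0.1798
Session 2 has the higher sensitivity.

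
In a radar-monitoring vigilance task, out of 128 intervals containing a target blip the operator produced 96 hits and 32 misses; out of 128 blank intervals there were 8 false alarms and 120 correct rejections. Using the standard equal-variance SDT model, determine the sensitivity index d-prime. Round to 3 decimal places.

H = 96/128 = 0.7500
FA = 8/128 = 0.0625
z(H) = 0.6745
z(FA) = -1.5341
d' = z(H) − z(FA) = 0.6745 − (-1.5341) = 2.2086

d-prime = 2.209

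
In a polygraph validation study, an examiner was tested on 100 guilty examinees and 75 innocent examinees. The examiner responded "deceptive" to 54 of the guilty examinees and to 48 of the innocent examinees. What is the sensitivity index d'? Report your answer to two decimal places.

d' = -0.26

H = 54/100 = 0.5400
FA = 48/75 = 0.6400
z(H) = 0.100
z(FA) = 0.358
d' = z(H) − z(FA) = 0.100 − 0.358 = -0.258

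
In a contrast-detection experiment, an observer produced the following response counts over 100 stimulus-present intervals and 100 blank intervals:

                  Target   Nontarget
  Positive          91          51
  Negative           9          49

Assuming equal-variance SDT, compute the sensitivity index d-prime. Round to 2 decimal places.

H = 91/100 = 0.9100
FA = 51/100 = 0.5100
z(H) = z(0.9100) = 1.341
z(FA) = z(0.5100) = 0.025
d' = z(H) − z(FA) = 1.341 − 0.025 = 1.316

d-prime = 1.32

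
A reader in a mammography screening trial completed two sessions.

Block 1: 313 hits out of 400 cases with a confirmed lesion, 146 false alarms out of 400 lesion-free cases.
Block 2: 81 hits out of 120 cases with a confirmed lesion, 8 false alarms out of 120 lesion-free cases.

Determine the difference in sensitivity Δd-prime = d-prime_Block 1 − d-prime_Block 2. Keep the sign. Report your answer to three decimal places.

Block 1: z(0.7825) = 0.7807, z(0.3650) = -0.3451, d' = 1.1258
Block 2: z(0.6750) = 0.4538, z(0.0667) = -1.5008, d' = 1.9546
Δd' = d'_Block 1 − d'_Block 2 = 1.1258 − 1.9546 = -0.8288
Block 2 has the higher sensitivity.

Δd-prime = -0.829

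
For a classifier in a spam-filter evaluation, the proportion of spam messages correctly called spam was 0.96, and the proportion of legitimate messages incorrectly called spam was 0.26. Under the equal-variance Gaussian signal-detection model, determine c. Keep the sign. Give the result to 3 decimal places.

z(H) = 1.7507
z(FA) = -0.6433
c = −½·[z(H) + z(FA)] = −0.5 × (1.7507 + (-0.6433)) = -0.5537
c < 0: the classifier has a liberal response bias.

c = -0.554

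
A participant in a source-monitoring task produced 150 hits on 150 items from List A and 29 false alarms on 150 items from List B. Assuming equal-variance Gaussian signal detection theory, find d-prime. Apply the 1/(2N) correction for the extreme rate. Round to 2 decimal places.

The hit rate is 150/150 = 1, so apply the 1/(2N) correction: H → 1 − 1/(2·150) = 0.99667.
z(H) = z(0.99667) = 2.713
z(FA) = z(0.19333) = -0.866
d' = 2.713 − (-0.866) = 3.579

d-prime = 3.58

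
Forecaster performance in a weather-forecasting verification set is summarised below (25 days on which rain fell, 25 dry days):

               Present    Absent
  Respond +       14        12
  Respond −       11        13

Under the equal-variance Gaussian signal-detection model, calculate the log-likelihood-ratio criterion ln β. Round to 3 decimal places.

H = 14/25 = 0.5600
FA = 12/25 = 0.4800
z(0.5600) = 0.1510, z(0.4800) = -0.0502
ln β = −½·[z(H)² − z(FA)²] = −0.5 × (0.0228 − 0.0025) = -0.01015

ln β = -0.010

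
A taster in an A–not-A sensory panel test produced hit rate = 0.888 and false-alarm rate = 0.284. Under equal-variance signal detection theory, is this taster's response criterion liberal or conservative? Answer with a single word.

liberal

z(H) = 1.216, z(FA) = -0.571
c = −½·(z(H) + z(FA)) = -0.3225
c < 0 → liberal criterion (biased toward responding “yes”).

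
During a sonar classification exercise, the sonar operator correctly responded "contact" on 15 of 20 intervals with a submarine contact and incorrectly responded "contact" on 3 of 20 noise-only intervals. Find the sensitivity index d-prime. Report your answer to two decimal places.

d-prime = 1.71

H = 15/20 = 0.7500
FA = 3/20 = 0.1500
z(0.7500) = 0.674, z(0.1500) = -1.036
d' = z(H) − z(FA) = 0.674 − (-1.036) = 1.710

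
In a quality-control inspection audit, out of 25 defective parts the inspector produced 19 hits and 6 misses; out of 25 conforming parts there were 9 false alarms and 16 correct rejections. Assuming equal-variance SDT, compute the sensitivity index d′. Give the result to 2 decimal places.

d′ = 1.06

H = 19/25 = 0.7600
FA = 9/25 = 0.3600
Φ⁻¹(H) = 0.706
Φ⁻¹(FA) = -0.358
d' = z(H) − z(FA) = 0.706 − (-0.358) = 1.064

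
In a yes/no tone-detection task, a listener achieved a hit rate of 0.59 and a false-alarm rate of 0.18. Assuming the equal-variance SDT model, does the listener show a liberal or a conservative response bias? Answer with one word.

conservative

z(H) = 0.228, z(FA) = -0.915
c = −½·(z(H) + z(FA)) = 0.3435
c > 0 → conservative criterion (biased toward responding “no”).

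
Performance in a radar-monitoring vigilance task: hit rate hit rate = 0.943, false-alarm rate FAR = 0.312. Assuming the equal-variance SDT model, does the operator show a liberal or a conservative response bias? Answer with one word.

liberal

z(H) = 1.580, z(FA) = -0.490
c = −½·(z(H) + z(FA)) = -0.545
c < 0 → liberal criterion (biased toward responding “yes”).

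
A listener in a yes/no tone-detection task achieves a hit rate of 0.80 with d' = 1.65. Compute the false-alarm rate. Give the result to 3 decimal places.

false-alarm rate = 0.209

z(hit rate) = z(0.80) = 0.8416
z(FA) = z(H) − d' = 0.8416 − 1.65 = -0.8084
false-alarm rate = Φ(-0.8084) = 0.2094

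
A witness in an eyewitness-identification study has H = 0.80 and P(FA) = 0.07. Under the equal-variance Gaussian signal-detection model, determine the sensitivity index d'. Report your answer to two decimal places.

d' = 2.32

z(H) = 0.8416
z(FA) = -1.4758
d' = z(H) − z(FA) = 0.8416 − (-1.4758) = 2.3174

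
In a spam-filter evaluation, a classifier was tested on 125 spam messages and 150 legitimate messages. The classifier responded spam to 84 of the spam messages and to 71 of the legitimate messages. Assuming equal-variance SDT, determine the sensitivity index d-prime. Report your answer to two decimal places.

d-prime = 0.51

H = 84/125 = 0.6720
FA = 71/150 = 0.4733
z(H) = 0.4454
z(FA) = -0.0670
d' = z(H) − z(FA) = 0.4454 − (-0.0670) = 0.5124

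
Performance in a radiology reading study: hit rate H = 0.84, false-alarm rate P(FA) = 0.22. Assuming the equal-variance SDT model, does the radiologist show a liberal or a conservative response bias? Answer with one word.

liberal

z(H) = 0.994, z(FA) = -0.772
c = −½·(z(H) + z(FA)) = -0.111
c < 0 → liberal criterion (biased toward responding “yes”).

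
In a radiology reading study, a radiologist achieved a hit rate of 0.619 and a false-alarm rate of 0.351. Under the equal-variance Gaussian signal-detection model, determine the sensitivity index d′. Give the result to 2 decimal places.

d′ = 0.69

z(H) = z(0.619) = 0.3029
z(FA) = z(0.351) = -0.3826
d' = z(H) − z(FA) = 0.3029 − (-0.3826) = 0.6855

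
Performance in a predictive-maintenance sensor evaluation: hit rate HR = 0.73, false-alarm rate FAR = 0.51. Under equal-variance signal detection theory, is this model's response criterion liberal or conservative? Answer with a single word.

liberal

z(H) = 0.613, z(FA) = 0.025
c = −½·(z(H) + z(FA)) = -0.319
c < 0 → liberal criterion (biased toward responding “yes”).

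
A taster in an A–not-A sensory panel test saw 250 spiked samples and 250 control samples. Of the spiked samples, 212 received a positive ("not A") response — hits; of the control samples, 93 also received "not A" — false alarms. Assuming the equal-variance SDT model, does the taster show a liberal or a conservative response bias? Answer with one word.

z(H) = 1.028, z(FA) = -0.327
c = −½·(z(H) + z(FA)) = -0.3505
c < 0 → liberal criterion (biased toward responding “yes”).

liberal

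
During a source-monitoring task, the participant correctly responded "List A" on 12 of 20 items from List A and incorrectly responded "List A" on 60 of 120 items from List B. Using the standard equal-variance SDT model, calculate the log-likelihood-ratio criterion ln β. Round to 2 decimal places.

H = 12/20 = 0.6000
FA = 60/120 = 0.5000
z(0.6000) = 0.253, z(0.5000) = 0.000
ln β = −½·[z(H)² − z(FA)²] = −0.5 × (0.064 − 0.000) = -0.032

ln β = -0.03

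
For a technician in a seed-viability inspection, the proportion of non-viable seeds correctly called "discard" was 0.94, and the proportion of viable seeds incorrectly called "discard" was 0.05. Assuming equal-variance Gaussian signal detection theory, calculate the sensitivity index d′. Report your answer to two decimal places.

Φ⁻¹(H) = 1.555
Φ⁻¹(FA) = -1.645
d' = z(H) − z(FA) = 1.555 − (-1.645) = 3.200

d′ = 3.20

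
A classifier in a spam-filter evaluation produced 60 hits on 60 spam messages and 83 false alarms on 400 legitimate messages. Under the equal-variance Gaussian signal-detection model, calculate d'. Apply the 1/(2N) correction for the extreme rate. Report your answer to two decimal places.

d' = 3.21

The hit rate is 60/60 = 1, so apply the 1/(2N) correction: H → 1 − 1/(2·60) = 0.99167.
z(H) = z(0.99167) = 2.394
z(FA) = z(0.20750) = -0.815
d' = 2.394 − (-0.815) = 3.209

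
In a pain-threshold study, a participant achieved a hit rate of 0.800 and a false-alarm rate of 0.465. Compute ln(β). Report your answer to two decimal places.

ln β = -0.35

z(H) = 0.842
z(FA) = -0.088
ln β = −½·[z(H)² − z(FA)²] = −0.5 × (0.709 − 0.008) = -0.3505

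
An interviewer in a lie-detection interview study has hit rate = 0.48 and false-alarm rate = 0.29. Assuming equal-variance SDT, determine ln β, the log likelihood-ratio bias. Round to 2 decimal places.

z(H) = z(0.48) = -0.050
z(FA) = z(0.29) = -0.553
ln β = −½·[z(H)² − z(FA)²] = −0.5 × (0.003 − 0.306) = 0.1515

ln β = 0.15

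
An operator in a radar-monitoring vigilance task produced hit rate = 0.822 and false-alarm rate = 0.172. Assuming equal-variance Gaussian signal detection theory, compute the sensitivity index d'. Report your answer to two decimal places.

d' = 1.87

z(H) = 0.923
z(FA) = -0.946
d' = z(H) − z(FA) = 0.923 − (-0.946) = 1.869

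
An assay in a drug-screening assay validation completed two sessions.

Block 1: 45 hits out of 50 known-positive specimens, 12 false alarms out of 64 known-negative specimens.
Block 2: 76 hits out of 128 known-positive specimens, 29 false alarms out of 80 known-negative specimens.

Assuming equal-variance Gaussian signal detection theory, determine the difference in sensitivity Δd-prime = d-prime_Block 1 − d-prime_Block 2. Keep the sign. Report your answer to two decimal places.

Δd-prime = 1.58

Block 1: z(0.9000) = 1.282, z(0.1875) = -0.887, d' = 2.169
Block 2: z(0.5938) = 0.237, z(0.3625) = -0.352, d' = 0.589
Δd' = d'_Block 1 − d'_Block 2 = 2.169 − 0.589 = 1.580
Block 1 has the higher sensitivity.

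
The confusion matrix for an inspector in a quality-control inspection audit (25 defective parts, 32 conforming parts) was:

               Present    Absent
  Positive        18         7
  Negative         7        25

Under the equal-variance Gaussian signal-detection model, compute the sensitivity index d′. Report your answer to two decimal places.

H = 18/25 = 0.7200
FA = 7/32 = 0.2188
Φ⁻¹(0.7200) = 0.5828, Φ⁻¹(0.2188) = -0.7763
d' = z(H) − z(FA) = 0.5828 − (-0.7763) = 1.3591

d′ = 1.36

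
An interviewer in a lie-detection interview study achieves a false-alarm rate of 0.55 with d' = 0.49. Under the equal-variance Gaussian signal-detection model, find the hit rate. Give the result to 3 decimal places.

z(false-alarm rate) = z(0.55) = 0.1257
z(H) = z(FA) + d' = 0.1257 + 0.49 = 0.6157
hit rate = Φ(0.6157) = 0.7310

hit rate = 0.731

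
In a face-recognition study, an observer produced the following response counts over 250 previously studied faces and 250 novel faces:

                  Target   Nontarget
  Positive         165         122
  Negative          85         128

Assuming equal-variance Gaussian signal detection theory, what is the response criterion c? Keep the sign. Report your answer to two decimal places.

c = -0.19

H = 165/250 = 0.6600
FA = 122/250 = 0.4880
z(H) = 0.412
z(FA) = -0.030
c = −½·[z(H) + z(FA)] = −0.5 × (0.412 + (-0.030)) = -0.191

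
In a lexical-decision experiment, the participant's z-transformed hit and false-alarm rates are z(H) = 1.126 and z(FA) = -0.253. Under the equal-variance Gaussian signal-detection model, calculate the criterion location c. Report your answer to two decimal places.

c = −½·[z(H) + z(FA)] = −½·(1.126 + (-0.253)) = -0.4365

c = -0.44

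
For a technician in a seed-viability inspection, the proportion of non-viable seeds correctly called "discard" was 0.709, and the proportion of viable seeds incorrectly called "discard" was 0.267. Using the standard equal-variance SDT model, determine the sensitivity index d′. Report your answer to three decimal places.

d′ = 1.172

z(H) = z(0.709) = 0.5505
z(FA) = z(0.267) = -0.6219
d' = z(H) − z(FA) = 0.5505 − (-0.6219) = 1.1724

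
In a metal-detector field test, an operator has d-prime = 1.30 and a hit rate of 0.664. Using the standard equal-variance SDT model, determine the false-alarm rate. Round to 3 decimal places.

false-alarm rate = 0.190

z(hit rate) = z(0.664) = 0.4234
z(FA) = z(H) − d' = 0.4234 − 1.30 = -0.8766
false-alarm rate = Φ(-0.8766) = 0.1904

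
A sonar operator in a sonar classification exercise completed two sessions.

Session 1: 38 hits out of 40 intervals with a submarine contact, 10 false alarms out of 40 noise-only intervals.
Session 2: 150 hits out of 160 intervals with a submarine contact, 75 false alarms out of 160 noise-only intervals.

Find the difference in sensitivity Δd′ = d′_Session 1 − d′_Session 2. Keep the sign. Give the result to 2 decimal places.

Δd′ = 0.71

Session 1: z(0.9500) = 1.645, z(0.2500) = -0.674, d' = 2.319
Session 2: z(0.9375) = 1.534, z(0.4688) = -0.078, d' = 1.612
Δd' = d'_Session 1 − d'_Session 2 = 2.319 − 1.612 = 0.707
Session 1 has the higher sensitivity.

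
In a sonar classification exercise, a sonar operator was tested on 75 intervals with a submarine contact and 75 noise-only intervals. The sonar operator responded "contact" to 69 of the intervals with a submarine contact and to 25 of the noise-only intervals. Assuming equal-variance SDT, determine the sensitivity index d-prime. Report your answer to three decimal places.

H = 69/75 = 0.9200
FA = 25/75 = 0.3333
Φ⁻¹(H) = 1.4051
Φ⁻¹(FA) = -0.4308
d' = z(H) − z(FA) = 1.4051 − (-0.4308) = 1.8359

d-prime = 1.836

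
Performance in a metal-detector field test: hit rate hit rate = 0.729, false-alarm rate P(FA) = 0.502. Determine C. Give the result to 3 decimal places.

C = -0.307

z(H) = 0.6098
z(FA) = 0.0050
c = −½·[z(H) + z(FA)] = −0.5 × (0.6098 + 0.0050) = -0.3074
c < 0: the operator has a liberal response bias.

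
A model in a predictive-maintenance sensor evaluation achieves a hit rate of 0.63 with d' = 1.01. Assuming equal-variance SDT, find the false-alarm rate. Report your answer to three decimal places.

false-alarm rate = 0.249

z(hit rate) = z(0.63) = 0.3319
z(FA) = z(H) − d' = 0.3319 − 1.01 = -0.6781
false-alarm rate = Φ(-0.6781) = 0.2489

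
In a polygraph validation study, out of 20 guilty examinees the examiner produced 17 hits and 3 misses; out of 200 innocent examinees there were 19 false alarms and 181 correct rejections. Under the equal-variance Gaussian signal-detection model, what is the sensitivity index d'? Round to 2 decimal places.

H = 17/20 = 0.8500
FA = 19/200 = 0.0950
Φ⁻¹(H) = 1.0364
Φ⁻¹(FA) = -1.3106
d' = z(H) − z(FA) = 1.0364 − (-1.3106) = 2.3470

d' = 2.35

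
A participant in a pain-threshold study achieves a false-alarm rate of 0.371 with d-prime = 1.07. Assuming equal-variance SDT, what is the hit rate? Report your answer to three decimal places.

hit rate = 0.771

z(false-alarm rate) = z(0.371) = -0.3292
z(H) = z(FA) + d' = -0.3292 + 1.07 = 0.7408
hit rate = Φ(0.7408) = 0.7706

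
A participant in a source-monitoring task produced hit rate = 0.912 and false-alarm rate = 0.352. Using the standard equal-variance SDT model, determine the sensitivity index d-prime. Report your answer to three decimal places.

z(H) = 1.3532
z(FA) = -0.3799
d' = z(H) − z(FA) = 1.3532 − (-0.3799) = 1.7331

d-prime = 1.733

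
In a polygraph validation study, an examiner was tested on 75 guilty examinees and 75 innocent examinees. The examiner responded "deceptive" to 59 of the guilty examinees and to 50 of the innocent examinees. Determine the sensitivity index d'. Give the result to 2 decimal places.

d' = 0.36

H = 59/75 = 0.7867
FA = 50/75 = 0.6667
z(0.7867) = 0.795, z(0.6667) = 0.431
d' = z(H) − z(FA) = 0.795 − 0.431 = 0.364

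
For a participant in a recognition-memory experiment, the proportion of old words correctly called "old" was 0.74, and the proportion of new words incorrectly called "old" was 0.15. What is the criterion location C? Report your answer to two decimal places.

z(0.74) = 0.643, z(0.15) = -1.036
c = −½·[z(H) + z(FA)] = −0.5 × (0.643 + (-1.036)) = 0.1965

C = 0.20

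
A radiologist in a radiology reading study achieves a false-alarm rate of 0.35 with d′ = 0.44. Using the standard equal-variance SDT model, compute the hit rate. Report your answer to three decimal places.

hit rate = 0.522

z(false-alarm rate) = z(0.35) = -0.3853
z(H) = z(FA) + d' = -0.3853 + 0.44 = 0.0547
hit rate = Φ(0.0547) = 0.5218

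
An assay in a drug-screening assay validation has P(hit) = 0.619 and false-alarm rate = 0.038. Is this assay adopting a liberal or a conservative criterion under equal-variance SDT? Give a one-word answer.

conservative

z(H) = 0.303, z(FA) = -1.774
c = −½·(z(H) + z(FA)) = 0.7355
c > 0 → conservative criterion (biased toward responding “no”).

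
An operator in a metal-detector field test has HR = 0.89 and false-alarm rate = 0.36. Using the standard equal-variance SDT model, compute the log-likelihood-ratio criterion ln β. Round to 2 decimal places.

z(H) = z(0.89) = 1.227
z(FA) = z(0.36) = -0.358
ln β = −½·[z(H)² − z(FA)²] = −0.5 × (1.506 − 0.128) = -0.689

ln β = -0.69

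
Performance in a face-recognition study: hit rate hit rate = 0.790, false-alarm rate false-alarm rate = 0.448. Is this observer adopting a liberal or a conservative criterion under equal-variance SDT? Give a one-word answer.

liberal

z(H) = 0.806, z(FA) = -0.131
c = −½·(z(H) + z(FA)) = -0.3375
c < 0 → liberal criterion (biased toward responding “yes”).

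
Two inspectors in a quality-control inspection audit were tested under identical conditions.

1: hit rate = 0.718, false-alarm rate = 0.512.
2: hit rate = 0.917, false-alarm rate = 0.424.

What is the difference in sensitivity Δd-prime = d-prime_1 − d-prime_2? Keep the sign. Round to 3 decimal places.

Δd-prime = -1.030

1: z(0.718) = 0.5769, z(0.512) = 0.0301, d' = 0.5468
2: z(0.917) = 1.3852, z(0.424) = -0.1917, d' = 1.5769
Δd' = d'_1 − d'_2 = 0.5468 − 1.5769 = -1.0301
2 has the higher sensitivity.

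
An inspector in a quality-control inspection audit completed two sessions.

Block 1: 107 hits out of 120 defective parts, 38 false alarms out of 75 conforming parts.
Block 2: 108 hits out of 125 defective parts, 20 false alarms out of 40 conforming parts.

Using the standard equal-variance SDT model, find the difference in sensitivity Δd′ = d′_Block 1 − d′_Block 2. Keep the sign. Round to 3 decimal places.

Δd′ = 0.120

Block 1: z(0.8917) = 1.2356, z(0.5067) = 0.0168, d' = 1.2188
Block 2: z(0.8640) = 1.0985, z(0.5000) = 0.0000, d' = 1.0985
Δd' = d'_Block 1 − d'_Block 2 = 1.2188 − 1.0985 = 0.1203
Block 1 has the higher sensitivity.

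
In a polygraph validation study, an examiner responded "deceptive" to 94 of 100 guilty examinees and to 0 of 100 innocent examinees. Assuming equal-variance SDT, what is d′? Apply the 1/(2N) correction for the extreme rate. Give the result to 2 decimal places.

d′ = 4.13

The false-alarm rate is 0/100 = 0, so apply the 1/(2N) correction: FA → 1/(2·100) = 0.00500.
z(H) = z(0.94000) = 1.555
z(FA) = z(0.00500) = -2.576
d' = 1.555 − (-2.576) = 4.131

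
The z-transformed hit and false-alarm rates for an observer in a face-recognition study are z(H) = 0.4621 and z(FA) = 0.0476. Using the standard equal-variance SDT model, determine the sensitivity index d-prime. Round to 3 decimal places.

d' = z(H) − z(FA) = 0.4621 − 0.0476 = 0.4145

d-prime = 0.415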